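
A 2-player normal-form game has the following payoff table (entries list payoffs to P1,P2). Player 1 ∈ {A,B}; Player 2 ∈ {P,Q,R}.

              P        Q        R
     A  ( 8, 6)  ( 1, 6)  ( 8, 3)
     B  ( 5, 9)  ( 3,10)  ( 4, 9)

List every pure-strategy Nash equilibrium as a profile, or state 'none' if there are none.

(A,P): NE
(A,Q): not NE [P1→B gives 3>1]
(A,R): not NE [P2→Q gives 6>3]
(B,P): not NE [P1→A gives 8>5; P2→Q gives 10>9]
(B,Q): NE
(B,R): not NE [P1→A gives 8>4; P2→Q gives 10>9]

NE set: (A,P), (B,Q)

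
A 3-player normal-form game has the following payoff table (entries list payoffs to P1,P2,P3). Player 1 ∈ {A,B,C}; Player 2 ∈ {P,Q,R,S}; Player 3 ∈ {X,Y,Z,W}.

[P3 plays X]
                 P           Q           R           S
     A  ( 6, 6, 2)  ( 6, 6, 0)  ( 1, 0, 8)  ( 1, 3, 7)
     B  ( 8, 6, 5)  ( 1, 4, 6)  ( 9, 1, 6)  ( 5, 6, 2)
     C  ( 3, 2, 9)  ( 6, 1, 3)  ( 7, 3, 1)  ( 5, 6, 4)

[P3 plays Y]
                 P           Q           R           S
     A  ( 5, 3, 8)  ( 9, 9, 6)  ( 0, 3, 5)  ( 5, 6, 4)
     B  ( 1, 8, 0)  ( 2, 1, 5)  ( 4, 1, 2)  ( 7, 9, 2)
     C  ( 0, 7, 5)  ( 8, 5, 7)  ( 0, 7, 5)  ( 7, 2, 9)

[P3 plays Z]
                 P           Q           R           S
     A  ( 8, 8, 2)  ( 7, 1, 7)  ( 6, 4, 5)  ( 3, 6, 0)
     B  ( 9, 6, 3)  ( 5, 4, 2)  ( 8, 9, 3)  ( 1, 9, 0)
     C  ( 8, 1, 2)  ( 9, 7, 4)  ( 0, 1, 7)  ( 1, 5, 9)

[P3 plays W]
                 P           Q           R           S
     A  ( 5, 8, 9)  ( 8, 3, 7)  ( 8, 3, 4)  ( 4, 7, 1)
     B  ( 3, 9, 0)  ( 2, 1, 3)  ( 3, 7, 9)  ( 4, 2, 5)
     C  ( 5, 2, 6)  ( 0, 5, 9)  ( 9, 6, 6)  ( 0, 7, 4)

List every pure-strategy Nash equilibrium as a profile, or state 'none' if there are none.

(A,P,X): not NE [P1→B gives 8>6; P3→W gives 9>2]
(A,P,Y): not NE [P2→Q gives 9>3; P3→W gives 9>8]
(A,P,Z): not NE [P1→B gives 9>8; P3→W gives 9>2]
(A,P,W): NE
(A,Q,X): not NE [P3→W gives 7>0]
(A,Q,Y): not NE [P3→W gives 7>6]
(A,Q,Z): not NE [P1→C gives 9>7; P2→P gives 8>1]
(A,Q,W): not NE [P2→P gives 8>3]
(A,R,X): not NE [P1→B gives 9>1; P2→Q gives 6>0]
(A,R,Y): not NE [P1→B gives 4>0; P2→Q gives 9>3; P3→X gives 8>5]
(A,R,Z): not NE [P1→B gives 8>6; P2→P gives 8>4; P3→X gives 8>5]
(A,R,W): not NE [P1→C gives 9>8; P2→P gives 8>3; P3→X gives 8>4]
(A,S,X): not NE [P1→C gives 5>1; P2→Q gives 6>3]
(A,S,Y): not NE [P1→C gives 7>5; P2→Q gives 9>6; P3→X gives 7>4]
(A,S,Z): not NE [P2→P gives 8>6; P3→X gives 7>0]
(A,S,W): not NE [P2→P gives 8>7; P3→X gives 7>1]
(B,P,X): NE
(B,P,Y): not NE [P1→A gives 5>1; P2→S gives 9>8; P3→X gives 5>0]
(B,P,Z): not NE [P2→S gives 9>6; P3→X gives 5>3]
(B,P,W): not NE [P1→C gives 5>3; P3→X gives 5>0]
(B,Q,X): not NE [P1→C gives 6>1; P2→S gives 6>4]
(B,Q,Y): not NE [P1→A gives 9>2; P2→S gives 9>1; P3→X gives 6>5]
(B,Q,Z): not NE [P1→C gives 9>5; P2→S gives 9>4; P3→X gives 6>2]
(B,Q,W): not NE [P1→A gives 8>2; P2→P gives 9>1; P3→X gives 6>3]
(B,R,X): not NE [P2→S gives 6>1; P3→W gives 9>6]
(B,R,Y): not NE [P2→S gives 9>1; P3→W gives 9>2]
(B,R,Z): not NE [P3→W gives 9>3]
(B,R,W): not NE [P1→C gives 9>3; P2→P gives 9>7]
(B,S,X): not NE [P3→W gives 5>2]
(B,S,Y): not NE [P3→W gives 5>2]
(B,S,Z): not NE [P1→A gives 3>1; P3→W gives 5>0]
(B,S,W): not NE [P2→P gives 9>2]
(C,P,X): not NE [P1→B gives 8>3; P2→S gives 6>2]
(C,P,Y): not NE [P1→A gives 5>0; P3→X gives 9>5]
(C,P,Z): not NE [P1→B gives 9>8; P2→Q gives 7>1; P3→X gives 9>2]
(C,P,W): not NE [P2→S gives 7>2; P3→X gives 9>6]
(C,Q,X): not NE [P2→S gives 6>1; P3→W gives 9>3]
(C,Q,Y): not NE [P1→A gives 9>8; P2→R gives 7>5; P3→W gives 9>7]
(C,Q,Z): not NE [P3→W gives 9>4]
(C,Q,W): not NE [P1→A gives 8>0; P2→S gives 7>5]
(C,R,X): not NE [P1→B gives 9>7; P2→S gives 6>3; P3→Z gives 7>1]
(C,R,Y): not NE [P1→B gives 4>0; P3→Z gives 7>5]
(C,R,Z): not NE [P1→B gives 8>0; P2→Q gives 7>1]
(C,R,W): not NE [P2→S gives 7>6; P3→Z gives 7>6]
(C,S,X): not NE [P3→Z gives 9>4]
(C,S,Y): not NE [P2→R gives 7>2]
(C,S,Z): not NE [P1→A gives 3>1; P2→Q gives 7>5]
(C,S,W): not NE [P1→B gives 4>0; P3→Z gives 9>4]

Nash profiles: (A,P,W), (B,P,X)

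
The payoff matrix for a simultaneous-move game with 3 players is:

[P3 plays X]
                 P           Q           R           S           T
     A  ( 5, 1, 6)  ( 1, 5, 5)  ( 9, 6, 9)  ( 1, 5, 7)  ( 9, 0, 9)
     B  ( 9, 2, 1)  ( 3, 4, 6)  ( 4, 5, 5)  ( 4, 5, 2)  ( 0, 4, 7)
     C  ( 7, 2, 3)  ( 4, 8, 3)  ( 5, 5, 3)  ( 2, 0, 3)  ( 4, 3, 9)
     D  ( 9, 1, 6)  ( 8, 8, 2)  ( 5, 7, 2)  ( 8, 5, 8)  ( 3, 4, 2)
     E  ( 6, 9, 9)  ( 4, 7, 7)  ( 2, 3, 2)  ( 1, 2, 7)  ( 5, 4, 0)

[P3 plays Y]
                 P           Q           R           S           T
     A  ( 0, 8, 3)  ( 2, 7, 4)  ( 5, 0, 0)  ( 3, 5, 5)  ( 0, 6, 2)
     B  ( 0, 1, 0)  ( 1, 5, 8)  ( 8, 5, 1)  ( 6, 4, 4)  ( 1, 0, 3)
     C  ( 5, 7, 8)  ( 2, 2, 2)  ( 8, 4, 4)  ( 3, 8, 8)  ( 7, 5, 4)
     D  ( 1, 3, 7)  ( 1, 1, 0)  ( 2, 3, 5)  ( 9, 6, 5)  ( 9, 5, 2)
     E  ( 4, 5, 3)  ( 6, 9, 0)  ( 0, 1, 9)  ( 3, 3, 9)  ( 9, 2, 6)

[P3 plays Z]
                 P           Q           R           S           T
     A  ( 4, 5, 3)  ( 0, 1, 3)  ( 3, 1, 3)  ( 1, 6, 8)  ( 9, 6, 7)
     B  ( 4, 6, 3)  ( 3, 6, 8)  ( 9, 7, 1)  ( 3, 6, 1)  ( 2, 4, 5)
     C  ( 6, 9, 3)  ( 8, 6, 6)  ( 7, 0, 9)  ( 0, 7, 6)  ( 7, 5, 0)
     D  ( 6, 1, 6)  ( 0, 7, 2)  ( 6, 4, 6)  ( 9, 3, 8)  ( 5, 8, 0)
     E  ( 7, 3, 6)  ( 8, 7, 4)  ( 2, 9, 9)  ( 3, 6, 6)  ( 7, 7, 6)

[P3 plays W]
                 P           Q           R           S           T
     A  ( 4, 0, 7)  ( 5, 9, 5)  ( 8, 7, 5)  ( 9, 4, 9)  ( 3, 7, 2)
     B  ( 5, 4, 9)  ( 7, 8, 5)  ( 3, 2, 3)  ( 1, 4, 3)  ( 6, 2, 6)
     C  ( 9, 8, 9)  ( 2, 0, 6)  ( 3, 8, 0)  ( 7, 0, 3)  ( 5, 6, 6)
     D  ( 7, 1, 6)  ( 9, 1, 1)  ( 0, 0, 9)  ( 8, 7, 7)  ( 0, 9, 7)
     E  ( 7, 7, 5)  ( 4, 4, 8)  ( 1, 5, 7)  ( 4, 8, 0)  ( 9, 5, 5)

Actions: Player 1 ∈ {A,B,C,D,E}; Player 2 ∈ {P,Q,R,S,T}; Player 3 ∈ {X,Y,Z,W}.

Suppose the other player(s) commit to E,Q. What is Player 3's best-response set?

BR_3 = {W}

u_3(X vs E,Q) = 7
u_3(Y vs E,Q) = 0
u_3(Z vs E,Q) = 4
u_3(W vs E,Q) = 8
max payoff 8 at {W}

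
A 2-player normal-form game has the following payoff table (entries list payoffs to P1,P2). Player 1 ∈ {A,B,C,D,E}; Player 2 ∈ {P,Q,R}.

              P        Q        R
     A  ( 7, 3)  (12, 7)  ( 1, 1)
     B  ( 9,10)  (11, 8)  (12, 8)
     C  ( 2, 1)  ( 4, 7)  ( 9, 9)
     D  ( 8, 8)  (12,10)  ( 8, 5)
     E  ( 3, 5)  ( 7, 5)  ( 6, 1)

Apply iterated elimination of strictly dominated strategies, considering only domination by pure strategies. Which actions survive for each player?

P1 drop C (B beats it: P:9>2 Q:11>4 R:12>9)
P1 drop E (B beats it: P:9>3 Q:11>7 R:12>6)
P2 drop R (P beats it: A:3>1 B:10>8 D:8>5)
P1→{A,B,D} P2→{P,Q}

IESDS → P1:{A,B,D} P2:{P,Q}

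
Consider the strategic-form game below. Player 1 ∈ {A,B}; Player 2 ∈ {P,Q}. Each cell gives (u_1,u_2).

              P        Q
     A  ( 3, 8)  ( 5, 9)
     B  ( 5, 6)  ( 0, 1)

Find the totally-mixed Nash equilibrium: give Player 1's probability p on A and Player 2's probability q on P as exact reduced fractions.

P1 indiff ⇒ q·3+(1-q)·5 = q·5+(1-q)·0 ⇒ q(-2) = (1-q)(-5) ⇒ q = 5/7
P2 indiff ⇒ p·8+(1-p)·6 = p·9+(1-p)·1 ⇒ p(-1) = (1-p)(-5) ⇒ p = 5/6

(p,q) = (5/6, 5/7)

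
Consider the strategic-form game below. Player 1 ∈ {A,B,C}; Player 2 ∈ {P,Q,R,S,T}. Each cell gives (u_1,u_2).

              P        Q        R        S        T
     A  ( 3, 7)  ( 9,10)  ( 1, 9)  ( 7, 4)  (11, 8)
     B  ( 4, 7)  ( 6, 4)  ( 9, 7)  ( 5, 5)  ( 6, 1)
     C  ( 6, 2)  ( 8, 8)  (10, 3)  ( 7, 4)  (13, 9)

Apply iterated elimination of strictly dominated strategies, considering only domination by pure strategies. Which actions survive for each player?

P1 drop B (C beats it: P:6>4 Q:8>6 R:10>9 S:7>5 T:13>6)
P2 drop P (Q beats it: A:10>7 C:8>2)
P2 drop R (Q beats it: A:10>9 C:8>3)
P2 drop S (Q beats it: A:10>4 C:8>4)
P1→{A,C} P2→{Q,T}

Remaining: P1:{A,C} P2:{Q,T}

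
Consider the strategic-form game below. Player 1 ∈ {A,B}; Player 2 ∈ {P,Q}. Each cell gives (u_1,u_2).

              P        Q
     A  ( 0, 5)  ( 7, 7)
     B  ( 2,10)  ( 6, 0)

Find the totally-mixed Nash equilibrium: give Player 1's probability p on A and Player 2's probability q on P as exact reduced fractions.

P1 indiff ⇒ q·0+(1-q)·7 = q·2+(1-q)·6 ⇒ q(-2) = (1-q)(-1) ⇒ q = 1/3
P2 indiff ⇒ p·5+(1-p)·10 = p·7+(1-p)·0 ⇒ p(-2) = (1-p)(-10) ⇒ p = 5/6

(p,q) = (5/6, 1/3)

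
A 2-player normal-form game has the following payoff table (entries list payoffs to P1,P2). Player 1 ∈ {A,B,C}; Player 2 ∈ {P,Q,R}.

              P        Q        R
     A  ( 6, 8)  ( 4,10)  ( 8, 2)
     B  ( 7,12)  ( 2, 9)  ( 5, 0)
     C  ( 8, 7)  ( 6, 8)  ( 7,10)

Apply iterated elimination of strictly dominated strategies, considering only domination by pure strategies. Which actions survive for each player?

P1 drop B (C beats it: P:8>7 Q:6>2 R:7>5)
P2 drop P (Q beats it: A:10>8 C:8>7)
P1→{A,C} P2→{Q,R}

Survivors P1:{A,C} P2:{Q,R}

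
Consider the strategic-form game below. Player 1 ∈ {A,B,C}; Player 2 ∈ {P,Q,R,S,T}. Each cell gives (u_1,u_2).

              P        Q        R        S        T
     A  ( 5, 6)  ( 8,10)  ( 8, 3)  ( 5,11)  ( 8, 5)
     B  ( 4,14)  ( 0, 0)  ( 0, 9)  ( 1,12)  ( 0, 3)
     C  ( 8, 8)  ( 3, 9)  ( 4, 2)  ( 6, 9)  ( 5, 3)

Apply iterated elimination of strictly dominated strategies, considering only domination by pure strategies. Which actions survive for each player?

P1 drop B (A beats it: P:5>4 Q:8>0 R:8>0 S:5>1 T:8>0)
P2 drop P (Q beats it: A:10>6 C:9>8)
P2 drop R (Q beats it: A:10>3 C:9>2)
P2 drop T (Q beats it: A:10>5 C:9>3)
P1→{A,C} P2→{Q,S}

Remaining: P1:{A,C} P2:{Q,S}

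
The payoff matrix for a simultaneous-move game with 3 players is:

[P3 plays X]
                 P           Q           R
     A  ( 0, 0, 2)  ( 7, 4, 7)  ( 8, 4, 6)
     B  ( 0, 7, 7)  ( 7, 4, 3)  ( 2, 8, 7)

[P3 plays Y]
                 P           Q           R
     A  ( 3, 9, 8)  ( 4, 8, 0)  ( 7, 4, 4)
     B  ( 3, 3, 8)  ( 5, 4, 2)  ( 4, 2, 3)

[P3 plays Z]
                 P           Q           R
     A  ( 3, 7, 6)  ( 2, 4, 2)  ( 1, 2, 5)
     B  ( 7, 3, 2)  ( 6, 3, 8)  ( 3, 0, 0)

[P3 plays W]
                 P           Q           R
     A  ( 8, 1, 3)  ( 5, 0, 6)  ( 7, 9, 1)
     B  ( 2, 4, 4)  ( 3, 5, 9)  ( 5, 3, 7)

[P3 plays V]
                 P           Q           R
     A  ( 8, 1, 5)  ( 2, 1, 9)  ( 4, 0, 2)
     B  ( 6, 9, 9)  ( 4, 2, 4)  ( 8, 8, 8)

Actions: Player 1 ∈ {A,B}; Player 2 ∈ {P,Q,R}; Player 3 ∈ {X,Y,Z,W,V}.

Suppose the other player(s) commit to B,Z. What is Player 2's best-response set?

P2 best: {P,Q}

u_2(P vs B,Z) = 3
u_2(Q vs B,Z) = 3
u_2(R vs B,Z) = 0
max payoff 3 at {P,Q}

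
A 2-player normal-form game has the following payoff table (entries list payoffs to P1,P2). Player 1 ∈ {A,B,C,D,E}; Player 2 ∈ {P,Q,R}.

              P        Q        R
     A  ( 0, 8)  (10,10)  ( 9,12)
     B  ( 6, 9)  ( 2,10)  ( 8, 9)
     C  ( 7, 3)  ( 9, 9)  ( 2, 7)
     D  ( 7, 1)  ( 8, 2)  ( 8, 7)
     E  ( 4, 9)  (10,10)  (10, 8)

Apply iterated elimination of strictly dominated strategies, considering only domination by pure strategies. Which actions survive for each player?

Survivors P1:{A,E} P2:{Q,R}

P2 drop P (Q beats it: A:10>8 B:10>9 C:9>3 D:2>1 E:10>9)
P1 drop B (A beats it: Q:10>2 R:9>8)
P1 drop C (A beats it: Q:10>9 R:9>2)
P1 drop D (A beats it: Q:10>8 R:9>8)
P1→{A,E} P2→{Q,R}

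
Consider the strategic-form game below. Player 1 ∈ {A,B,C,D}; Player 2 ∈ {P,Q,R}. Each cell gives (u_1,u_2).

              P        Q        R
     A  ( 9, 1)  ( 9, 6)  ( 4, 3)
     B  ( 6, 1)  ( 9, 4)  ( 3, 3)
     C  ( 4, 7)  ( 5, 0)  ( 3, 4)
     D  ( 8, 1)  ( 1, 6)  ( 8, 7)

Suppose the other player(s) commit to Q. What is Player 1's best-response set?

P1 best: {A,B}

u_1(A vs Q) = 9
u_1(B vs Q) = 9
u_1(C vs Q) = 5
u_1(D vs Q) = 1
max payoff 9 at {A,B}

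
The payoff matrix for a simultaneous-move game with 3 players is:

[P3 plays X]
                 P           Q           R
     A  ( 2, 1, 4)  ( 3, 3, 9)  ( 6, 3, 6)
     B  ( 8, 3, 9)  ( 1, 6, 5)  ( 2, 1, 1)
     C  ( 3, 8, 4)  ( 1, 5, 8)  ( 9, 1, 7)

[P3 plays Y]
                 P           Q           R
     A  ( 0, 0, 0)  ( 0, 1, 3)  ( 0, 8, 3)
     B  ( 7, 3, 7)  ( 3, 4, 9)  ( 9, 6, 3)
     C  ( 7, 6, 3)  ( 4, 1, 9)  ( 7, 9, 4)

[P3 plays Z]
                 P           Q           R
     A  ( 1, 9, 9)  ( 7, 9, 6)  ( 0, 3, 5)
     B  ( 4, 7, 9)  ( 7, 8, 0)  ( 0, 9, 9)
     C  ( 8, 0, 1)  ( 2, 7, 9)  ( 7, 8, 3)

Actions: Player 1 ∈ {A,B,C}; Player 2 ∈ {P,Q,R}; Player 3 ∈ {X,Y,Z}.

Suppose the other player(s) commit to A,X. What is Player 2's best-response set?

argmax u_2 = {Q,R}

u_2(P vs A,X) = 1
u_2(Q vs A,X) = 3
u_2(R vs A,X) = 3
max payoff 3 at {Q,R}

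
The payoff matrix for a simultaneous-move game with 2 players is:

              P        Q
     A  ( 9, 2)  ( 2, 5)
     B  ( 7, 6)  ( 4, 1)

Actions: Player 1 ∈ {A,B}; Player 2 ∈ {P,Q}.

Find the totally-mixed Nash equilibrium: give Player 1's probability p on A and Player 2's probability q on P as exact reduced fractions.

P1 indiff ⇒ q·9+(1-q)·2 = q·7+(1-q)·4 ⇒ q(2) = (1-q)(2) ⇒ q = 1/2
P2 indiff ⇒ p·2+(1-p)·6 = p·5+(1-p)·1 ⇒ p(-3) = (1-p)(-5) ⇒ p = 5/8

p=5/8, q=1/2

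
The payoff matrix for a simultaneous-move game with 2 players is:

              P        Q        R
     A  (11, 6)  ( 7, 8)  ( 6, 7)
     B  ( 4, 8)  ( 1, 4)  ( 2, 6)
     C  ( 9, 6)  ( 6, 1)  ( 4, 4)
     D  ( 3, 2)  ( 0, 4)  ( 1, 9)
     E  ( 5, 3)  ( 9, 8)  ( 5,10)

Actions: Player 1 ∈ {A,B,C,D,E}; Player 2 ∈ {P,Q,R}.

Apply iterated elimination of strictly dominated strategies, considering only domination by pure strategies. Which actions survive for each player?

P1 drop B (A beats it: P:11>4 Q:7>1 R:6>2)
P1 drop C (A beats it: P:11>9 Q:7>6 R:6>4)
P1 drop D (A beats it: P:11>3 Q:7>0 R:6>1)
P2 drop P (Q beats it: A:8>6 E:8>3)
P1→{A,E} P2→{Q,R}

Remaining: P1:{A,E} P2:{Q,R}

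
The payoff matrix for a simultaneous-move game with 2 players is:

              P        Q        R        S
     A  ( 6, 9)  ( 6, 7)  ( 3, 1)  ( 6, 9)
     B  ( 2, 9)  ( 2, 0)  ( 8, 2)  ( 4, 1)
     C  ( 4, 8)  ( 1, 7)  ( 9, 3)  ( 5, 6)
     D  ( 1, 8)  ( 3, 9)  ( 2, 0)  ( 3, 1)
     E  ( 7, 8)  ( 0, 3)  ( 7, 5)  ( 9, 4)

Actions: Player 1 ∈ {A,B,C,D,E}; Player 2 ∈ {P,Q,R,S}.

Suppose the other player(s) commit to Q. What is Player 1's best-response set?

BR_1 = {A}

u_1(A vs Q) = 6
u_1(B vs Q) = 2
u_1(C vs Q) = 1
u_1(D vs Q) = 3
u_1(E vs Q) = 0
max payoff 6 at {A}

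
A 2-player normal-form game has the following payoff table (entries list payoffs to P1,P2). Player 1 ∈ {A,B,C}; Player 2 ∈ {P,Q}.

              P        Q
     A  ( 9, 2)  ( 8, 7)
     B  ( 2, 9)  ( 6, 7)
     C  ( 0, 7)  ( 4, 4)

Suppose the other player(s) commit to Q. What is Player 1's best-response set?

u_1(A vs Q) = 8
u_1(B vs Q) = 6
u_1(C vs Q) = 4
max payoff 8 at {A}

argmax u_1 = {A}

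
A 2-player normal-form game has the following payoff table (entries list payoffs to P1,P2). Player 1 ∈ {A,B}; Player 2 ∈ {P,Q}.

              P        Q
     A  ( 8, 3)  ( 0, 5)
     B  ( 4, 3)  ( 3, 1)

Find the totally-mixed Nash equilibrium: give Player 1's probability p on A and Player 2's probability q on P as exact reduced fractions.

P1 indiff ⇒ q·8+(1-q)·0 = q·4+(1-q)·3 ⇒ q(4) = (1-q)(3) ⇒ q = 3/7
P2 indiff ⇒ p·3+(1-p)·3 = p·5+(1-p)·1 ⇒ p(-2) = (1-p)(-2) ⇒ p = 1/2

(p,q) = (1/2, 3/7)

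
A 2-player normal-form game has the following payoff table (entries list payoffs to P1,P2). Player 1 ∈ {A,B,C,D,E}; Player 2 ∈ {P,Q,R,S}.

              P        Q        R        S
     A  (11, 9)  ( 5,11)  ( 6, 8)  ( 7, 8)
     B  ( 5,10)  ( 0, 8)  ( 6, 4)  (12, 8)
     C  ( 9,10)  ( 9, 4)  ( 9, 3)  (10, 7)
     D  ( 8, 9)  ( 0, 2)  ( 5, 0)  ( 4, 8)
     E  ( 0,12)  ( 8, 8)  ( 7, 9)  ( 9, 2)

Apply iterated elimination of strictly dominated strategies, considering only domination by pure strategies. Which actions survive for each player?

P1 drop D (A beats it: P:11>8 Q:5>0 R:6>5 S:7>4)
P1 drop E (C beats it: P:9>0 Q:9>8 R:9>7 S:10>9)
P2 drop R (P beats it: A:9>8 B:10>4 C:10>3)
P2 drop S (P beats it: A:9>8 B:10>8 C:10>7)
P1 drop B (A beats it: P:11>5 Q:5>0)
P1→{A,C} P2→{P,Q}

Survivors P1:{A,C} P2:{P,Q}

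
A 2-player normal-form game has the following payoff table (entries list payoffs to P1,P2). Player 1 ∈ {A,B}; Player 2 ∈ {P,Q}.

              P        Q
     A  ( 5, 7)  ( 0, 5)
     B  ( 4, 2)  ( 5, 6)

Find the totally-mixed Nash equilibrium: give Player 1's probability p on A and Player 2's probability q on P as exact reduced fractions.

P1 mixes 2/3 on A; P2 mixes 5/6 on P

P1 indiff ⇒ q·5+(1-q)·0 = q·4+(1-q)·5 ⇒ q(1) = (1-q)(5) ⇒ q = 5/6
P2 indiff ⇒ p·7+(1-p)·2 = p·5+(1-p)·6 ⇒ p(2) = (1-p)(4) ⇒ p = 2/3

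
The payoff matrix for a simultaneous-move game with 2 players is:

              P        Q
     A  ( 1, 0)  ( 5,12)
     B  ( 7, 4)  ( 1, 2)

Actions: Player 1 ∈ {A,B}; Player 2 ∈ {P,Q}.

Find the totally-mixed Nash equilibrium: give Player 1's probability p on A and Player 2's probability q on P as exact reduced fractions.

(p,q) = (1/7, 2/5)

P1 indiff ⇒ q·1+(1-q)·5 = q·7+(1-q)·1 ⇒ q(-6) = (1-q)(-4) ⇒ q = 2/5
P2 indiff ⇒ p·0+(1-p)·4 = p·12+(1-p)·2 ⇒ p(-12) = (1-p)(-2) ⇒ p = 1/7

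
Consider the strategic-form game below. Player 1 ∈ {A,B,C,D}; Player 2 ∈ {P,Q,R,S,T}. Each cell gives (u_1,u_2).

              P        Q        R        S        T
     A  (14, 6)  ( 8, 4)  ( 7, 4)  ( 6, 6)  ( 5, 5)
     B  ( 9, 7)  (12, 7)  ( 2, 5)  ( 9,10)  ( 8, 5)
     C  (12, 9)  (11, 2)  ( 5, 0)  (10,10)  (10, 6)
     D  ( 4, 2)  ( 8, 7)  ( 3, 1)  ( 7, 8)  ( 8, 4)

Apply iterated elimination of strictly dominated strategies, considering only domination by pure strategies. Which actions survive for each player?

P1 drop D (C beats it: P:12>4 Q:11>8 R:5>3 S:10>7 T:10>8)
P2 drop Q (S beats it: A:6>4 B:10>7 C:10>2)
P1 drop B (C beats it: P:12>9 R:5>2 S:10>9 T:10>8)
P2 drop R (P beats it: A:6>4 C:9>0)
P2 drop T (P beats it: A:6>5 C:9>6)
P1→{A,C} P2→{P,S}

IESDS → P1:{A,C} P2:{P,S}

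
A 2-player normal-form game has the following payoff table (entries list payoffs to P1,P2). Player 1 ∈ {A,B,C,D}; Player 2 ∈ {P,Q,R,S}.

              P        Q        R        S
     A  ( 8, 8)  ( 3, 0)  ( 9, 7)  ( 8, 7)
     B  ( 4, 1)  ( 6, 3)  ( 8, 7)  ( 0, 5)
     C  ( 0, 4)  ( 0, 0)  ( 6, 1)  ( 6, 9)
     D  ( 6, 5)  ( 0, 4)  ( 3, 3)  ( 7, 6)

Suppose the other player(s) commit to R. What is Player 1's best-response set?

P1 best: {A}

u_1(A vs R) = 9
u_1(B vs R) = 8
u_1(C vs R) = 6
u_1(D vs R) = 3
max payoff 9 at {A}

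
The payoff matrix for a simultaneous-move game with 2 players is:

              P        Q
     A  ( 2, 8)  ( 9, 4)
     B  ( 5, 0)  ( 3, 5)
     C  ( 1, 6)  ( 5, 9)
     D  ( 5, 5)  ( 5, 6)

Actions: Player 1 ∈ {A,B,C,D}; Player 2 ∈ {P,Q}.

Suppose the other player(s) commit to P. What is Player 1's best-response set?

P1 best: {B,D}

u_1(A vs P) = 2
u_1(B vs P) = 5
u_1(C vs P) = 1
u_1(D vs P) = 5
max payoff 5 at {B,D}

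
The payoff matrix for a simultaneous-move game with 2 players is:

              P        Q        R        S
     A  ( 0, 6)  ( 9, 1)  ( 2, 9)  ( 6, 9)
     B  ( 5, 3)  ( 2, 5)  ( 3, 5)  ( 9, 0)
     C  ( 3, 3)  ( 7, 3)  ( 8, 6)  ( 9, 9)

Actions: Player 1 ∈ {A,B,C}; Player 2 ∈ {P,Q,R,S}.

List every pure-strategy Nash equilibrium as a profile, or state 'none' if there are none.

NE set: (C,S)

(A,P): not NE [P1→B gives 5>0; P2→S gives 9>6]
(A,Q): not NE [P2→S gives 9>1]
(A,R): not NE [P1→C gives 8>2]
(A,S): not NE [P1→C gives 9>6]
(B,P): not NE [P2→R gives 5>3]
(B,Q): not NE [P1→A gives 9>2]
(B,R): not NE [P1→C gives 8>3]
(B,S): not NE [P2→R gives 5>0]
(C,P): not NE [P1→B gives 5>3; P2→S gives 9>3]
(C,Q): not NE [P1→A gives 9>7; P2→S gives 9>3]
(C,R): not NE [P2→S gives 9>6]
(C,S): NE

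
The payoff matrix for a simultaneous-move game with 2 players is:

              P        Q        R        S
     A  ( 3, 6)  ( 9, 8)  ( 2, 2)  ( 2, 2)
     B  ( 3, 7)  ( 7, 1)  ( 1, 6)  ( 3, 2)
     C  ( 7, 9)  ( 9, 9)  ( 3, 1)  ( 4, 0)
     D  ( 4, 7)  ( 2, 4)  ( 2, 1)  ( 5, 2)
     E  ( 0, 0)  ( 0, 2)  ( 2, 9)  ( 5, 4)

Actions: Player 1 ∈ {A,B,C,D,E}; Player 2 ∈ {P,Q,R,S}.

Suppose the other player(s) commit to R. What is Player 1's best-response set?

u_1(A vs R) = 2
u_1(B vs R) = 1
u_1(C vs R) = 3
u_1(D vs R) = 2
u_1(E vs R) = 2
max payoff 3 at {C}

argmax u_1 = {C}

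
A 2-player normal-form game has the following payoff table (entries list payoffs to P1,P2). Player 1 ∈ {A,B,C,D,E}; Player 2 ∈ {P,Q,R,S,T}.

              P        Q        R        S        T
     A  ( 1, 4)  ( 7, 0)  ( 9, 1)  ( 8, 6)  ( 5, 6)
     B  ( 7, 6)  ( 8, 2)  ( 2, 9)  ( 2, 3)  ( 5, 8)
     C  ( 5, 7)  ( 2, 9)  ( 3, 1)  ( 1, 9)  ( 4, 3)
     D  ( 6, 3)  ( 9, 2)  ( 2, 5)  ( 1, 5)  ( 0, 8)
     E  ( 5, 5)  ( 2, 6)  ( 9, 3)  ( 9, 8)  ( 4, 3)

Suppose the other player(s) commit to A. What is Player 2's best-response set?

P2 best: {S,T}

u_2(P vs A) = 4
u_2(Q vs A) = 0
u_2(R vs A) = 1
u_2(S vs A) = 6
u_2(T vs A) = 6
max payoff 6 at {S,T}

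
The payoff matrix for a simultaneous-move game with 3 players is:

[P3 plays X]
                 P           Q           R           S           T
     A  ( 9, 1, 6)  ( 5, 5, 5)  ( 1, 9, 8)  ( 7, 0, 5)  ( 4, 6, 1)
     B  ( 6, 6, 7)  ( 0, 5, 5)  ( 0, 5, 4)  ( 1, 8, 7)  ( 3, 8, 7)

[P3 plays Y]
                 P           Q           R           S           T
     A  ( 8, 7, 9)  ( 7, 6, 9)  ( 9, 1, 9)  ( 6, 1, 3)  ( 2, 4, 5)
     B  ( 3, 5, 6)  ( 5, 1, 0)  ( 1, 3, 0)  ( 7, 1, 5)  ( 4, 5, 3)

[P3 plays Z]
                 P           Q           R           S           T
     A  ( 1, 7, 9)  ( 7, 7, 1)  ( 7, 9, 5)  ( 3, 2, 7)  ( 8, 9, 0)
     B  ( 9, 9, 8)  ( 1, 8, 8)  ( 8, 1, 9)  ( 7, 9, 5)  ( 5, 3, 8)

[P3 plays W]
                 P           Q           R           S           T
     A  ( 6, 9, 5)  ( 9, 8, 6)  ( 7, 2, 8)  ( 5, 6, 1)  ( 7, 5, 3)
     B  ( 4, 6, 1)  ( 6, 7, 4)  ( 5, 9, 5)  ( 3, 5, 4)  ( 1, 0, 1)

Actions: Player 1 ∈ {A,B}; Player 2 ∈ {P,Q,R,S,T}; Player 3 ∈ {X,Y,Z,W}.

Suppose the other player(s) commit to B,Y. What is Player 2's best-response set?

BR_2 = {P,T}

u_2(P vs B,Y) = 5
u_2(Q vs B,Y) = 1
u_2(R vs B,Y) = 3
u_2(S vs B,Y) = 1
u_2(T vs B,Y) = 5
max payoff 5 at {P,T}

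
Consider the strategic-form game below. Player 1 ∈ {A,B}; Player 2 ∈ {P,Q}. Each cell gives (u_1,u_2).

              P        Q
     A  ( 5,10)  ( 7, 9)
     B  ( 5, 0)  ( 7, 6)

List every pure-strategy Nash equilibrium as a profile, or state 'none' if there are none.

PSNE = {(A,P), (B,Q)}

(A,P): NE
(A,Q): not NE [P2→P gives 10>9]
(B,P): not NE [P2→Q gives 6>0]
(B,Q): NE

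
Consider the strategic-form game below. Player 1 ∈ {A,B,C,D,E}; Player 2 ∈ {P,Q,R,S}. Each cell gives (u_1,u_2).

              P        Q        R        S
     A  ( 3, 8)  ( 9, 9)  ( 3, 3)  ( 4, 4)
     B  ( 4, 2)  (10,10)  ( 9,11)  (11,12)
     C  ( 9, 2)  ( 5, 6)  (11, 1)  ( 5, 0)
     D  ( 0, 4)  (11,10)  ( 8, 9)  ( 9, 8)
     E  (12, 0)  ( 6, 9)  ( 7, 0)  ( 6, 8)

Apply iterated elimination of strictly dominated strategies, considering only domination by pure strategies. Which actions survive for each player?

Survivors P1:{B,C,D} P2:{Q,R,S}

P1 drop A (B beats it: P:4>3 Q:10>9 R:9>3 S:11>4)
P2 drop P (Q beats it: B:10>2 C:6>2 D:10>4 E:9>0)
P1 drop E (B beats it: Q:10>6 R:9>7 S:11>6)
P1→{B,C,D} P2→{Q,R,S}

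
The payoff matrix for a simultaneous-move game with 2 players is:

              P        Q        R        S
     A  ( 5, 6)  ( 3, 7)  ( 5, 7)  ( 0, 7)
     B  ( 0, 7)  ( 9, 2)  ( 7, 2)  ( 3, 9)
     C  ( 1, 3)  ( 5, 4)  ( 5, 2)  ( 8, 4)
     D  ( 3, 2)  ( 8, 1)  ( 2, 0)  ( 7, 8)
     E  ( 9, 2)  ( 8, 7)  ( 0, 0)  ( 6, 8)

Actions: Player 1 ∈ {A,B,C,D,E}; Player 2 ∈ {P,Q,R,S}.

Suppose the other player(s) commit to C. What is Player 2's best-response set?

u_2(P vs C) = 3
u_2(Q vs C) = 4
u_2(R vs C) = 2
u_2(S vs C) = 4
max payoff 4 at {Q,S}

BR_2 = {Q,S}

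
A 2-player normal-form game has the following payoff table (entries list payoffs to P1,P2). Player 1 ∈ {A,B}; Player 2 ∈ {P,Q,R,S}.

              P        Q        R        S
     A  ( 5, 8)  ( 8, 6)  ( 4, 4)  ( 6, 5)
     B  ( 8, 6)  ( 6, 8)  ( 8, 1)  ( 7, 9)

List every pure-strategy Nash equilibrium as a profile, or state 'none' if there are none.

Nash profiles: (B,S)

(A,P): not NE [P1→B gives 8>5]
(A,Q): not NE [P2→P gives 8>6]
(A,R): not NE [P1→B gives 8>4; P2→P gives 8>4]
(A,S): not NE [P1→B gives 7>6; P2→P gives 8>5]
(B,P): not NE [P2→S gives 9>6]
(B,Q): not NE [P1→A gives 8>6; P2→S gives 9>8]
(B,R): not NE [P2→S gives 9>1]
(B,S): NE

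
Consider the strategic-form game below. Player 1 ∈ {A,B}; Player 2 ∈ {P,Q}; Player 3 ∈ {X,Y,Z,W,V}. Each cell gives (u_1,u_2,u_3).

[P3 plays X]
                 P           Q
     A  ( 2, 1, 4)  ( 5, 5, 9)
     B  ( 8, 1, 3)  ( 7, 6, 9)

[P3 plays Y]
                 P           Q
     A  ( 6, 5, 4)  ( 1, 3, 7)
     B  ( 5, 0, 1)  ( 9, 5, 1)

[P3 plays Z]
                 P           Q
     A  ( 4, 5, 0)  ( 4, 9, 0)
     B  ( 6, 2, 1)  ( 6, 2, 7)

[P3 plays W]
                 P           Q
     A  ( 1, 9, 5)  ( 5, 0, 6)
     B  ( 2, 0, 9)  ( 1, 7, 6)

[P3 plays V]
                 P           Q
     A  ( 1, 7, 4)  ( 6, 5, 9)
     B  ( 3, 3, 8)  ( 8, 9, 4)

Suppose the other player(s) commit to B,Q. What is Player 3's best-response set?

BR_3 = {X}

u_3(X vs B,Q) = 9
u_3(Y vs B,Q) = 1
u_3(Z vs B,Q) = 7
u_3(W vs B,Q) = 6
u_3(V vs B,Q) = 4
max payoff 9 at {X}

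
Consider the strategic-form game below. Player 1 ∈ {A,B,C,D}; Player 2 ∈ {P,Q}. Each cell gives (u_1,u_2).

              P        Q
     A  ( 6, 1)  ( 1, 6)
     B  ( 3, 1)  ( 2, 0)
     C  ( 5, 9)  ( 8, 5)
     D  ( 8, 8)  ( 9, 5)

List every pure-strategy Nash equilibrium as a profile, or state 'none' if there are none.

Nash profiles: (D,P)

(A,P): not NE [P1→D gives 8>6; P2→Q gives 6>1]
(A,Q): not NE [P1→D gives 9>1]
(B,P): not NE [P1→D gives 8>3]
(B,Q): not NE [P1→D gives 9>2; P2→P gives 1>0]
(C,P): not NE [P1→D gives 8>5]
(C,Q): not NE [P1→D gives 9>8; P2→P gives 9>5]
(D,P): NE
(D,Q): not NE [P2→P gives 8>5]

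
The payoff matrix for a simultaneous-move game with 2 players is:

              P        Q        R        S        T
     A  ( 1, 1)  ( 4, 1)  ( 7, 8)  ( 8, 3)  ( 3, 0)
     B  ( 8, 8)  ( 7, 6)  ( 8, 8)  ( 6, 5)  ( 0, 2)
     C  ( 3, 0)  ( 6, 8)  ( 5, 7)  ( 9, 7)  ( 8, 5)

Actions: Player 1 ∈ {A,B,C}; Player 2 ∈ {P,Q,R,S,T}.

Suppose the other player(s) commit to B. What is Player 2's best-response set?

u_2(P vs B) = 8
u_2(Q vs B) = 6
u_2(R vs B) = 8
u_2(S vs B) = 5
u_2(T vs B) = 2
max payoff 8 at {P,R}

BR_2 = {P,R}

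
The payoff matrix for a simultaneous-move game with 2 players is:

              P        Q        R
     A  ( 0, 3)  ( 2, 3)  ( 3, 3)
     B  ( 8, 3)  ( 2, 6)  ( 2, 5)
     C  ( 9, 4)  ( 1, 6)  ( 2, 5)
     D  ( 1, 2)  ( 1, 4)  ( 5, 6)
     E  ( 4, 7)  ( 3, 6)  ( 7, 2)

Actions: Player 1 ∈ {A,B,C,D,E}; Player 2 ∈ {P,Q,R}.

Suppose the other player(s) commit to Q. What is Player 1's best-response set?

u_1(A vs Q) = 2
u_1(B vs Q) = 2
u_1(C vs Q) = 1
u_1(D vs Q) = 1
u_1(E vs Q) = 3
max payoff 3 at {E}

BR_1 = {E}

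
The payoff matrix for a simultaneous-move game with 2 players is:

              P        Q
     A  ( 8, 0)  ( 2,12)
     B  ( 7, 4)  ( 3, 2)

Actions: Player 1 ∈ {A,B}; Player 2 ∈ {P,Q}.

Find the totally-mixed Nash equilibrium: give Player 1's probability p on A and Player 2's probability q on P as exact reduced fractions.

P1 indiff ⇒ q·8+(1-q)·2 = q·7+(1-q)·3 ⇒ q(1) = (1-q)(1) ⇒ q = 1/2
P2 indiff ⇒ p·0+(1-p)·4 = p·12+(1-p)·2 ⇒ p(-12) = (1-p)(-2) ⇒ p = 1/7

p=1/7, q=1/2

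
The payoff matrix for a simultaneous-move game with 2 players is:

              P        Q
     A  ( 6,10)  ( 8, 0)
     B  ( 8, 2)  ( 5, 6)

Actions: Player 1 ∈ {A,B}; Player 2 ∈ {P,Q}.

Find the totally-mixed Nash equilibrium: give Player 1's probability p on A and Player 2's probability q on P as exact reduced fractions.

P1 indiff ⇒ q·6+(1-q)·8 = q·8+(1-q)·5 ⇒ q(-2) = (1-q)(-3) ⇒ q = 3/5
P2 indiff ⇒ p·10+(1-p)·2 = p·0+(1-p)·6 ⇒ p(10) = (1-p)(4) ⇒ p = 2/7

P1 mixes 2/7 on A; P2 mixes 3/5 on P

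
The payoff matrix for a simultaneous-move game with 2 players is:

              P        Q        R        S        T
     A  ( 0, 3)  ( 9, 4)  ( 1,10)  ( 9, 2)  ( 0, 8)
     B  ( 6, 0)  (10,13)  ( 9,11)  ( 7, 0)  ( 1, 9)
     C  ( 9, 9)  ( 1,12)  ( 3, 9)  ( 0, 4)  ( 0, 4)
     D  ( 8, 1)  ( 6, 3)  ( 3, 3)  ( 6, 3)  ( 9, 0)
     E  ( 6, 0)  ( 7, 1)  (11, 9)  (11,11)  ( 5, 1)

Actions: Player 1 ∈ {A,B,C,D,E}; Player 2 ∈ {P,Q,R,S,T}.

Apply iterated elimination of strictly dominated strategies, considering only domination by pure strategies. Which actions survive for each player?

Remaining: P1:{A,B,E} P2:{Q,R,S}

P2 drop P (Q beats it: A:4>3 B:13>0 C:12>9 D:3>1 E:1>0)
P1 drop C (B beats it: Q:10>1 R:9>3 S:7>0 T:1>0)
P2 drop T (R beats it: A:10>8 B:11>9 D:3>0 E:9>1)
P1 drop D (B beats it: Q:10>6 R:9>3 S:7>6)
P1→{A,B,E} P2→{Q,R,S}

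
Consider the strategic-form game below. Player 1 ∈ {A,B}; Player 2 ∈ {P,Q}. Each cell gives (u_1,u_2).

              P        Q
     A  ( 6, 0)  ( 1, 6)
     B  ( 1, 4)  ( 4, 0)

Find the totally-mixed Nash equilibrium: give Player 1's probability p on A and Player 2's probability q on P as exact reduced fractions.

P1 indiff ⇒ q·6+(1-q)·1 = q·1+(1-q)·4 ⇒ q(5) = (1-q)(3) ⇒ q = 3/8
P2 indiff ⇒ p·0+(1-p)·4 = p·6+(1-p)·0 ⇒ p(-6) = (1-p)(-4) ⇒ p = 2/5

p=2/5, q=3/8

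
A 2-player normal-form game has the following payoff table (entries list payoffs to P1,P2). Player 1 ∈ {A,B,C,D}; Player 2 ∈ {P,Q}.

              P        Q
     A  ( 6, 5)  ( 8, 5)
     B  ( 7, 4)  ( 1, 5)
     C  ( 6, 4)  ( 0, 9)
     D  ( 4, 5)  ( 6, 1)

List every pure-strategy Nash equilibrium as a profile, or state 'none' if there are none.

PSNE = {(A,Q)}

(A,P): not NE [P1→B gives 7>6]
(A,Q): NE
(B,P): not NE [P2→Q gives 5>4]
(B,Q): not NE [P1→A gives 8>1]
(C,P): not NE [P1→B gives 7>6; P2→Q gives 9>4]
(C,Q): not NE [P1→A gives 8>0]
(D,P): not NE [P1→B gives 7>4]
(D,Q): not NE [P1→A gives 8>6; P2→P gives 5>1]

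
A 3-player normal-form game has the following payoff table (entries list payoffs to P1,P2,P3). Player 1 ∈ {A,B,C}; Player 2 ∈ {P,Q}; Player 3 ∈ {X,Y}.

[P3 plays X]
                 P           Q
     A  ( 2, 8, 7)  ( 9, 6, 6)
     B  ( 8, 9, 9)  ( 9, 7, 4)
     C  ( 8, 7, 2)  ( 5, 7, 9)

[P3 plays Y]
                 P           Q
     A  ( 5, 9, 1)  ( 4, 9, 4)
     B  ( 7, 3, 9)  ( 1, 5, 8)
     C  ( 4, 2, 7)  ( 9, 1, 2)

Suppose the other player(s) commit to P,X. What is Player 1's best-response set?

BR_1 = {B,C}

u_1(A vs P,X) = 2
u_1(B vs P,X) = 8
u_1(C vs P,X) = 8
max payoff 8 at {B,C}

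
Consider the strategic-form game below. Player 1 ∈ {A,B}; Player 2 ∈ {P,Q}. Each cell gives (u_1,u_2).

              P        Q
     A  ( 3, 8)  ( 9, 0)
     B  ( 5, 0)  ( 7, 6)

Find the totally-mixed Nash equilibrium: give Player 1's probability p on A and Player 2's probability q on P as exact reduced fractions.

P1 indiff ⇒ q·3+(1-q)·9 = q·5+(1-q)·7 ⇒ q(-2) = (1-q)(-2) ⇒ q = 1/2
P2 indiff ⇒ p·8+(1-p)·0 = p·0+(1-p)·6 ⇒ p(8) = (1-p)(6) ⇒ p = 3/7

P1 mixes 3/7 on A; P2 mixes 1/2 on P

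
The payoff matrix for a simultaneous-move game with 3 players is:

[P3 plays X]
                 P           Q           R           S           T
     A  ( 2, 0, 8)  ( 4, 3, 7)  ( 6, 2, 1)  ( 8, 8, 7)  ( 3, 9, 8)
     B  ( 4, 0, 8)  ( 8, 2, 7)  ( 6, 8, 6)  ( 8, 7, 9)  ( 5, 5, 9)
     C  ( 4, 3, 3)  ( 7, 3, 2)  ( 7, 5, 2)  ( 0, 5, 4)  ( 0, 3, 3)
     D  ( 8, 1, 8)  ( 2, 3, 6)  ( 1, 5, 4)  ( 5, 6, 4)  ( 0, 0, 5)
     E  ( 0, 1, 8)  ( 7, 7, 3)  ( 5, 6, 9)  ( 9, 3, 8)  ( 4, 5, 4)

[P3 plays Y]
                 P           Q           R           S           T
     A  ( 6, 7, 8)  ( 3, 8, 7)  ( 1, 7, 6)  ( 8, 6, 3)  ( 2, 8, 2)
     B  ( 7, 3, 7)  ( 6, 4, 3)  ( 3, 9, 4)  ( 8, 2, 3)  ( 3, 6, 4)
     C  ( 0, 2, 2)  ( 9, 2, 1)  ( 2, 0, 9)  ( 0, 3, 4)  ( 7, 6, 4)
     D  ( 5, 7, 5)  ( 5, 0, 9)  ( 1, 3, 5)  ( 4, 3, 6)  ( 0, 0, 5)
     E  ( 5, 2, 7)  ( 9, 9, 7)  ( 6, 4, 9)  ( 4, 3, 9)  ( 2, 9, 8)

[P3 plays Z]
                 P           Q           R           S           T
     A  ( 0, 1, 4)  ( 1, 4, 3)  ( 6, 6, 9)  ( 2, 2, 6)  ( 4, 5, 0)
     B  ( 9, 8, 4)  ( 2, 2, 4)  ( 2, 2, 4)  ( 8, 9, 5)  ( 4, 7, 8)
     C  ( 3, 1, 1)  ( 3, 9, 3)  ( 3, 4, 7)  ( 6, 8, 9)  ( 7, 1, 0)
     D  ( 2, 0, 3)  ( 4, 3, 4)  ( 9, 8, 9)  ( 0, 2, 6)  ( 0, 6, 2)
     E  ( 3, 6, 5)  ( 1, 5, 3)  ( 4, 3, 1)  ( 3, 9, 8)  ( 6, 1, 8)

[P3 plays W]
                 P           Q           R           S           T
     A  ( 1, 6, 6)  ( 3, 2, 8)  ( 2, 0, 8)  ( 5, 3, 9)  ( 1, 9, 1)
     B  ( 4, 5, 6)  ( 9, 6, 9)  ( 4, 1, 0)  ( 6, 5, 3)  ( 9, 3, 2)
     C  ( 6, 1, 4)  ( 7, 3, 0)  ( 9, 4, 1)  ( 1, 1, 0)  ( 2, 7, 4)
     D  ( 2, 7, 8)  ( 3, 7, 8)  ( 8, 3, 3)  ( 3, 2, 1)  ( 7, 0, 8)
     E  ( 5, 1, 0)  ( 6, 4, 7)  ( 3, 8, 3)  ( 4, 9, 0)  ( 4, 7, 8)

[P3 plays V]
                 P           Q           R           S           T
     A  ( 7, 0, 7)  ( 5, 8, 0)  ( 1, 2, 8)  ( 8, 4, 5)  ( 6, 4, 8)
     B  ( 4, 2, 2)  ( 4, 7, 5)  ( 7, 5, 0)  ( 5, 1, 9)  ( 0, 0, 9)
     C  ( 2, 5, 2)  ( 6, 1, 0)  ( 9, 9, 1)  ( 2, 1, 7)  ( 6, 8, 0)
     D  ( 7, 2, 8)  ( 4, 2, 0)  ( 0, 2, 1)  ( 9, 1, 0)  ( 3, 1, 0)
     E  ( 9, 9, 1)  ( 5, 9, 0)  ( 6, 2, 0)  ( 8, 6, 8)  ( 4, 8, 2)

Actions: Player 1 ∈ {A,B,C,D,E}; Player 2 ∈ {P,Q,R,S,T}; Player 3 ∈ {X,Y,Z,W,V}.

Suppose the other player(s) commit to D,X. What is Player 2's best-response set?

argmax u_2 = {S}

u_2(P vs D,X) = 1
u_2(Q vs D,X) = 3
u_2(R vs D,X) = 5
u_2(S vs D,X) = 6
u_2(T vs D,X) = 0
max payoff 6 at {S}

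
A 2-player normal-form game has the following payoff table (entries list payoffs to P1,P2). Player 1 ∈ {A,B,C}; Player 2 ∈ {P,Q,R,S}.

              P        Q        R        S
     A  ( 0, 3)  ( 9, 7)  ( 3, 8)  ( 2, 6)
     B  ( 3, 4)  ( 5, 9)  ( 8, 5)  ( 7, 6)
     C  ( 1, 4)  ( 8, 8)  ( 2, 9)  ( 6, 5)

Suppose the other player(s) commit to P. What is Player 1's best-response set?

u_1(A vs P) = 0
u_1(B vs P) = 3
u_1(C vs P) = 1
max payoff 3 at {B}

argmax u_1 = {B}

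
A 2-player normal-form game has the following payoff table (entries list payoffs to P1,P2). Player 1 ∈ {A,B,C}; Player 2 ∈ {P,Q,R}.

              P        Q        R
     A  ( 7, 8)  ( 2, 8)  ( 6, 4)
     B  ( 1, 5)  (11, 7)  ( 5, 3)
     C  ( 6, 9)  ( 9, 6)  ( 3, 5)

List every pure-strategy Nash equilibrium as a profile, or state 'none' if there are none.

Nash profiles: (A,P), (B,Q)

(A,P): NE
(A,Q): not NE [P1→B gives 11>2]
(A,R): not NE [P2→Q gives 8>4]
(B,P): not NE [P1→A gives 7>1; P2→Q gives 7>5]
(B,Q): NE
(B,R): not NE [P1→A gives 6>5; P2→Q gives 7>3]
(C,P): not NE [P1→A gives 7>6]
(C,Q): not NE [P1→B gives 11>9; P2→P gives 9>6]
(C,R): not NE [P1→A gives 6>3; P2→P gives 9>5]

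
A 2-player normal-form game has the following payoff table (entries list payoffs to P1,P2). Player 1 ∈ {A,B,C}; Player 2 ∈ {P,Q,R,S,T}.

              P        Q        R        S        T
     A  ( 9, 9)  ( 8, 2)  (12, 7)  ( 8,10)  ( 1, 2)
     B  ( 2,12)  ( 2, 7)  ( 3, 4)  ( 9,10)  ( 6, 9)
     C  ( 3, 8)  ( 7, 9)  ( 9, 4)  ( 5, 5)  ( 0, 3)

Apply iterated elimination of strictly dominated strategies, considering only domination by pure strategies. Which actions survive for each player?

Survivors P1:{A,B} P2:{P,S}

P1 drop C (A beats it: P:9>3 Q:8>7 R:12>9 S:8>5 T:1>0)
P2 drop Q (P beats it: A:9>2 B:12>7)
P2 drop R (P beats it: A:9>7 B:12>4)
P2 drop T (P beats it: A:9>2 B:12>9)
P1→{A,B} P2→{P,S}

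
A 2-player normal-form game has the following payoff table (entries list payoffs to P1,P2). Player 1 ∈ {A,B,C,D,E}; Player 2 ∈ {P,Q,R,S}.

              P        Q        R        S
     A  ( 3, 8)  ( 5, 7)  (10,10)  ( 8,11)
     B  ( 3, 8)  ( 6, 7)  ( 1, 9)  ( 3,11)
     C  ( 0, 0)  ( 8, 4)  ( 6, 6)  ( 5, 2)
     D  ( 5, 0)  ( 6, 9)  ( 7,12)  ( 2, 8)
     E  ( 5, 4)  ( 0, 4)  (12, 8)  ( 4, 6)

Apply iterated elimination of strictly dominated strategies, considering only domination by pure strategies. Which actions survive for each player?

P2 drop P (R beats it: A:10>8 B:9>8 C:6>0 D:12>0 E:8>4)
P1 drop B (C beats it: Q:8>6 R:6>1 S:5>3)
P2 drop Q (R beats it: A:10>7 C:6>4 D:12>9 E:8>4)
P1 drop C (A beats it: R:10>6 S:8>5)
P1 drop D (A beats it: R:10>7 S:8>2)
P1→{A,E} P2→{R,S}

Remaining: P1:{A,E} P2:{R,S}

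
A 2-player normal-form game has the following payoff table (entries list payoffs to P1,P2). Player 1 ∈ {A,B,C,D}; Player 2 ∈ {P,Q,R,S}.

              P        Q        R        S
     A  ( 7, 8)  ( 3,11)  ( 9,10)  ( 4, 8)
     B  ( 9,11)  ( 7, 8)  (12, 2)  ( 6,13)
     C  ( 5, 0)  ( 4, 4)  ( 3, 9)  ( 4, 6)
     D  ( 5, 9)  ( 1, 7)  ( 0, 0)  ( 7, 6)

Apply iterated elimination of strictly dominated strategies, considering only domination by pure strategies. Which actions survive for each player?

P1 drop A (B beats it: P:9>7 Q:7>3 R:12>9 S:6>4)
P1 drop C (B beats it: P:9>5 Q:7>4 R:12>3 S:6>4)
P2 drop Q (P beats it: B:11>8 D:9>7)
P2 drop R (P beats it: B:11>2 D:9>0)
P1→{B,D} P2→{P,S}

IESDS → P1:{B,D} P2:{P,S}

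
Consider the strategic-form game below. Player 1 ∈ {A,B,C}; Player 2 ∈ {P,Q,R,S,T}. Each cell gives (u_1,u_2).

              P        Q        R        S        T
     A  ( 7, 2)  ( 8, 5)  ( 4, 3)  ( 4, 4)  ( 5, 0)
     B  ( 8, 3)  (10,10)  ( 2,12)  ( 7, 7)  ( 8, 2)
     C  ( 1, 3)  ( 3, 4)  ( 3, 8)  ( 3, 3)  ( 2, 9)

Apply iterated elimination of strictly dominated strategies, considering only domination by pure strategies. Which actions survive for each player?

Survivors P1:{A,B} P2:{Q,R}

P1 drop C (A beats it: P:7>1 Q:8>3 R:4>3 S:4>3 T:5>2)
P2 drop P (Q beats it: A:5>2 B:10>3)
P2 drop S (Q beats it: A:5>4 B:10>7)
P2 drop T (Q beats it: A:5>0 B:10>2)
P1→{A,B} P2→{Q,R}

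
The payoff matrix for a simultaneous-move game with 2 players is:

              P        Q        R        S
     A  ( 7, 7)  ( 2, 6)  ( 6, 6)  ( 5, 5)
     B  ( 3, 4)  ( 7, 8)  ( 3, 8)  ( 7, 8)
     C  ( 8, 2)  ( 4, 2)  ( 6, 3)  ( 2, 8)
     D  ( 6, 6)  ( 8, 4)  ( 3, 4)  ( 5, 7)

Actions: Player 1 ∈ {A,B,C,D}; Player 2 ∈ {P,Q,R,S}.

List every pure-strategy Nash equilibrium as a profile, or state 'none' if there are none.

(A,P): not NE [P1→C gives 8>7]
(A,Q): not NE [P1→D gives 8>2; P2→P gives 7>6]
(A,R): not NE [P2→P gives 7>6]
(A,S): not NE [P1→B gives 7>5; P2→P gives 7>5]
(B,P): not NE [P1→C gives 8>3; P2→S gives 8>4]
(B,Q): not NE [P1→D gives 8>7]
(B,R): not NE [P1→C gives 6>3]
(B,S): NE
(C,P): not NE [P2→S gives 8>2]
(C,Q): not NE [P1→D gives 8>4; P2→S gives 8>2]
(C,R): not NE [P2→S gives 8>3]
(C,S): not NE [P1→B gives 7>2]
(D,P): not NE [P1→C gives 8>6; P2→S gives 7>6]
(D,Q): not NE [P2→S gives 7>4]
(D,R): not NE [P1→C gives 6>3; P2→S gives 7>4]
(D,S): not NE [P1→B gives 7>5]

NE set: (B,S)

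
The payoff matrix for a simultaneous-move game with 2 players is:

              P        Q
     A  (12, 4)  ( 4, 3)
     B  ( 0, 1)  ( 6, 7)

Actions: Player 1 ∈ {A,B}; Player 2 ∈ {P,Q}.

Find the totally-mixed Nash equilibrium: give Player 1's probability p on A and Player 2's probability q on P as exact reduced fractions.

P1 indiff ⇒ q·12+(1-q)·4 = q·0+(1-q)·6 ⇒ q(12) = (1-q)(2) ⇒ q = 1/7
P2 indiff ⇒ p·4+(1-p)·1 = p·3+(1-p)·7 ⇒ p(1) = (1-p)(6) ⇒ p = 6/7

P1 mixes 6/7 on A; P2 mixes 1/7 on P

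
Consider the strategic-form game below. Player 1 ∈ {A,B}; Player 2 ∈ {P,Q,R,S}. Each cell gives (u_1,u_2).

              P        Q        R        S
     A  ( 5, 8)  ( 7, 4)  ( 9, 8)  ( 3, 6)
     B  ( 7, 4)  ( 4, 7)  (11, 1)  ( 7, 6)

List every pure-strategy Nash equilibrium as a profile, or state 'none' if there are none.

(A,P): not NE [P1→B gives 7>5]
(A,Q): not NE [P2→R gives 8>4]
(A,R): not NE [P1→B gives 11>9]
(A,S): not NE [P1→B gives 7>3; P2→R gives 8>6]
(B,P): not NE [P2→Q gives 7>4]
(B,Q): not NE [P1→A gives 7>4]
(B,R): not NE [P2→Q gives 7>1]
(B,S): not NE [P2→Q gives 7>6]

No pure NE.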